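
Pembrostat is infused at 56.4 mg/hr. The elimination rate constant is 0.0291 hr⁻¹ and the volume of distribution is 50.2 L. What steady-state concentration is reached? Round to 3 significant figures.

38.6 mg/L

CL = k · V = 0.0291 × 50.2 = 1.461 L/hr
Css = rate / CL = 56.4 / 1.461 ≈ 38.6 mg/L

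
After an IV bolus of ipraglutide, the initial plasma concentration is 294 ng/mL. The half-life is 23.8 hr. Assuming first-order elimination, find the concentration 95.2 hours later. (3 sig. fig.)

18.4 ng/mL

k = ln 2 / 23.8 = 0.02912 hr⁻¹
C(t) = C₀ e^(−kt) = 294 × e^(−0.02912 × 95.2) = 294 × e^(−2.773) = 294 × 0.06250 ≈ 18.4 ng/mL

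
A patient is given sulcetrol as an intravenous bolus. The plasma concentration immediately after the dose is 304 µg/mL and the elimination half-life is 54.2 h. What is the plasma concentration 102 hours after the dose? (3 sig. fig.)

k = ln 2 / 54.2 = 0.01279 h⁻¹
C(t) = C₀ e^(−kt) = 304 × e^(−0.01279 × 102) = 304 × e^(−1.304) = 304 × 0.2713 ≈ 82.5 µg/mL

82.5 µg/mL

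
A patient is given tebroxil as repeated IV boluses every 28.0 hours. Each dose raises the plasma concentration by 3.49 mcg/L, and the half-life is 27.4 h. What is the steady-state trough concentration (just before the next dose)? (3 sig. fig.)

k = ln 2 / 27.4 = 0.02530 h⁻¹
Fraction remaining after one interval: e^(−kτ) = e^(−0.02530 × 28.0) = 0.4925
R = 1 / (1 − 0.4925) = 1.970
Css,max = 3.49 × 1.970 = 6.876 mcg/L
Css,min = Css,max × e^(−kτ) = 6.876 × 0.4925 ≈ 3.39 mcg/L

3.39 mcg/L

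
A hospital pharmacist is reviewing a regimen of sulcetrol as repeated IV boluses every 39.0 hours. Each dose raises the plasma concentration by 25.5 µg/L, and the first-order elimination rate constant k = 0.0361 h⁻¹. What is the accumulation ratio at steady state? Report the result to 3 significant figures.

1.32

Fraction remaining after one interval: e^(−kτ) = e^(−0.03610 × 39.0) = 0.2447
R = 1 / (1 − 0.2447) = 1 / 0.7553 ≈ 1.32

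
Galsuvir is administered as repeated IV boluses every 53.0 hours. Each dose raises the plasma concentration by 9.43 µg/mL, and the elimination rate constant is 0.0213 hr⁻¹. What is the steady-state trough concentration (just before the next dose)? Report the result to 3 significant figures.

4.51 µg/mL

Fraction remaining after one interval: e^(−kτ) = e^(−0.02130 × 53.0) = 0.3234
R = 1 / (1 − 0.3234) = 1.478
Css,max = 9.43 × 1.478 = 13.94 µg/mL
Css,min = Css,max × e^(−kτ) = 13.94 × 0.3234 ≈ 4.51 µg/mL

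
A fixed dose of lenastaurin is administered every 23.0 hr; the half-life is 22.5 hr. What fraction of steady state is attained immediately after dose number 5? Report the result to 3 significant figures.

0.971

k = ln 2 / 22.5 = 0.03081 hr⁻¹
f_n = 1 − e^(−nkτ) = 1 − e^(−5 × 0.03081 × 23.0) = 1 − e^(−3.543) = 1 − 0.02893 ≈ 0.971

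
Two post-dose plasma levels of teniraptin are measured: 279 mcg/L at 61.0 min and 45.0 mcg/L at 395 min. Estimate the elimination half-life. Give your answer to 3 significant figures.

127 minutes

k = ln(C₁/C₂) / (t₂ − t₁) = ln(279/45.0) / (395 − 61.0)
  = 1.825 / 334.0 = 0.005463 min⁻¹
t½ = ln 2 / k = ln 2 / 0.005463 ≈ 127 minutes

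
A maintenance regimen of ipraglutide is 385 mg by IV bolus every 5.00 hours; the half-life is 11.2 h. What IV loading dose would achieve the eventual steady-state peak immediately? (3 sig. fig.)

1450 mg

k = ln 2 / 11.2 = 0.06189 h⁻¹
Accumulation ratio R = 1 / (1 − e^(−kτ)) = 1 / (1 − e^(−0.06189×5.00)) = 1 / (1 − 0.7339) = 3.757
Loading dose = maintenance dose × R = 385 × 3.757 ≈ 1450 mg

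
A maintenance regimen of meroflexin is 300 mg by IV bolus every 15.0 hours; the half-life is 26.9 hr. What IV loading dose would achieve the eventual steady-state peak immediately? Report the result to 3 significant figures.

936 mg

k = ln 2 / 26.9 = 0.02577 hr⁻¹
Accumulation ratio R = 1 / (1 − e^(−kτ)) = 1 / (1 − e^(−0.02577×15.0)) = 1 / (1 − 0.6794) = 3.119
Loading dose = maintenance dose × R = 300 × 3.119 ≈ 936 mg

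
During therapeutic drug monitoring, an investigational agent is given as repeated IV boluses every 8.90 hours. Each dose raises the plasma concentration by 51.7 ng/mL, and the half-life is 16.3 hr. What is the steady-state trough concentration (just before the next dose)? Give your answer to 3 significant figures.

k = ln 2 / 16.3 = 0.04252 hr⁻¹
Fraction remaining after one interval: e^(−kτ) = e^(−0.04252 × 8.90) = 0.6849
R = 1 / (1 − 0.6849) = 3.174
Css,max = 51.7 × 3.174 = 164.1 ng/mL
Css,min = Css,max × e^(−kτ) = 164.1 × 0.6849 ≈ 112 ng/mL

112 ng/mL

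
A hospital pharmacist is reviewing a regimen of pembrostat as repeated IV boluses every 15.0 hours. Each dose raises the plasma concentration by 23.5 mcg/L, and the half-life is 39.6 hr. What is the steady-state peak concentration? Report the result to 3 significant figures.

102 mcg/L

k = ln 2 / 39.6 = 0.01750 hr⁻¹
Fraction remaining after one interval: e^(−kτ) = e^(−0.01750 × 15.0) = 0.7691
R = 1 / (1 − 0.7691) = 4.331
Css,max = 23.5 × 4.331 ≈ 102 mcg/L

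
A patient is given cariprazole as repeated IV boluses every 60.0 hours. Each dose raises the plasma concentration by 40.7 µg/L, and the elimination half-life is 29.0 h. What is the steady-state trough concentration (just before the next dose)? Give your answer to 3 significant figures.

k = ln 2 / 29.0 = 0.02390 h⁻¹
Fraction remaining after one interval: e^(−kτ) = e^(−0.02390 × 60.0) = 0.2383
R = 1 / (1 − 0.2383) = 1.313
Css,max = 40.7 × 1.313 = 53.44 µg/L
Css,min = Css,max × e^(−kτ) = 53.44 × 0.2383 ≈ 12.7 µg/L

12.7 µg/L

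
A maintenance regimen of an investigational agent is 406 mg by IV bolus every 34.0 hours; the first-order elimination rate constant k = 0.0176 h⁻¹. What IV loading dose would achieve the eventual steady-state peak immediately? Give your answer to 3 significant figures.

Accumulation ratio R = 1 / (1 − e^(−kτ)) = 1 / (1 − e^(−0.01760×34.0)) = 1 / (1 − 0.5497) = 2.221
Loading dose = maintenance dose × R = 406 × 2.221 ≈ 902 mg

902 mg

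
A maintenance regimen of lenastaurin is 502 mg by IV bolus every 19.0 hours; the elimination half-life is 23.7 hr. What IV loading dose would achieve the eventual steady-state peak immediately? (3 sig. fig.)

1180 mg

k = ln 2 / 23.7 = 0.02925 hr⁻¹
Accumulation ratio R = 1 / (1 − e^(−kτ)) = 1 / (1 − e^(−0.02925×19.0)) = 1 / (1 − 0.5737) = 2.346
Loading dose = maintenance dose × R = 502 × 2.346 ≈ 1180 mg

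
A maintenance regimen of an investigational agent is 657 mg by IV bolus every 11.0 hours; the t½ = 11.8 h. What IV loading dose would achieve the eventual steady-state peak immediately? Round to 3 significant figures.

k = ln 2 / 11.8 = 0.05874 h⁻¹
Accumulation ratio R = 1 / (1 − e^(−kτ)) = 1 / (1 − e^(−0.05874×11.0)) = 1 / (1 − 0.5241) = 2.101
Loading dose = maintenance dose × R = 657 × 2.101 ≈ 1380 mg

1380 mg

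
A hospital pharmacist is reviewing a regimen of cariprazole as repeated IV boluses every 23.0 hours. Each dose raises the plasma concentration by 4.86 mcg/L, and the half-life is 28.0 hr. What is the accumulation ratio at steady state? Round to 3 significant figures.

2.30

k = ln 2 / 28.0 = 0.02476 hr⁻¹
Fraction remaining after one interval: e^(−kτ) = e^(−0.02476 × 23.0) = 0.5659
R = 1 / (1 − 0.5659) = 1 / 0.4341 ≈ 2.30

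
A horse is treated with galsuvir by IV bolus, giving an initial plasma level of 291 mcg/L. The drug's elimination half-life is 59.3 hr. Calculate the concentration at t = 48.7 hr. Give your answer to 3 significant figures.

k = ln 2 / 59.3 = 0.01169 hr⁻¹
C(t) = C₀ e^(−kt) = 291 × e^(−0.01169 × 48.7) = 291 × e^(−0.5692) = 291 × 0.5660 ≈ 165 mcg/L

165 mcg/L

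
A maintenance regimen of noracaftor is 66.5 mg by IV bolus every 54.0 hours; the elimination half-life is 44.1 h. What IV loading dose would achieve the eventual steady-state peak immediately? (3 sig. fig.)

116 mg

k = ln 2 / 44.1 = 0.01572 h⁻¹
Accumulation ratio R = 1 / (1 − e^(−kτ)) = 1 / (1 − e^(−0.01572×54.0)) = 1 / (1 − 0.4279) = 1.748
Loading dose = maintenance dose × R = 66.5 × 1.748 ≈ 116 mg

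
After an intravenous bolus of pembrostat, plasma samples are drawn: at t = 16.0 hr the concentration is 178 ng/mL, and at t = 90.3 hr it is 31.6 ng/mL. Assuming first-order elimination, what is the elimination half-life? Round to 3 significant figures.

29.8 hours

k = ln(C₁/C₂) / (t₂ − t₁) = ln(178/31.6) / (90.3 − 16.0)
  = 1.729 / 74.30 = 0.02327 hr⁻¹
t½ = ln 2 / k = ln 2 / 0.02327 ≈ 29.8 hours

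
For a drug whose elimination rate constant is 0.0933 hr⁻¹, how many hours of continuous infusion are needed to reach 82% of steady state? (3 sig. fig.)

18.4 hours

f = 1 − e^(−kt)  ⇒  t = −ln(1 − f) / k
t = −ln(1 − 0.82) / 0.09330 = 1.715 / 0.09330 ≈ 18.4 hours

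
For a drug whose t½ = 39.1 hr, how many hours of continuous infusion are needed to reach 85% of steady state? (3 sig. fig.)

k = ln 2 / 39.1 = 0.01773 hr⁻¹
f = 1 − e^(−kt)  ⇒  t = −ln(1 − f) / k
t = −ln(1 − 0.85) / 0.01773 = 1.897 / 0.01773 ≈ 107 hours

107 hours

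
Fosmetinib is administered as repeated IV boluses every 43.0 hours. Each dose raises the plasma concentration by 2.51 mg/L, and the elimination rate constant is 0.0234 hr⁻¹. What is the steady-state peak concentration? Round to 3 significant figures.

Fraction remaining after one interval: e^(−kτ) = e^(−0.02340 × 43.0) = 0.3656
R = 1 / (1 − 0.3656) = 1.576
Css,max = 2.51 × 1.576 ≈ 3.96 mg/L

3.96 mg/L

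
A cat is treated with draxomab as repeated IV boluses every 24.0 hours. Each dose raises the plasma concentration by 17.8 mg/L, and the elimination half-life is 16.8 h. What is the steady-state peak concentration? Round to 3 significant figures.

k = ln 2 / 16.8 = 0.04126 h⁻¹
Fraction remaining after one interval: e^(−kτ) = e^(−0.04126 × 24.0) = 0.3715
R = 1 / (1 − 0.3715) = 1.591
Css,max = 17.8 × 1.591 ≈ 28.3 mg/L

28.3 mg/L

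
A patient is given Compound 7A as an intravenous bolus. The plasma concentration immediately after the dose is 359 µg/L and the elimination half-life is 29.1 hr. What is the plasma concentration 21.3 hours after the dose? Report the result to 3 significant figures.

k = ln 2 / 29.1 = 0.02382 hr⁻¹
C(t) = C₀ e^(−kt) = 359 × e^(−0.02382 × 21.3) = 359 × e^(−0.5074) = 359 × 0.6021 ≈ 216 µg/L

216 µg/L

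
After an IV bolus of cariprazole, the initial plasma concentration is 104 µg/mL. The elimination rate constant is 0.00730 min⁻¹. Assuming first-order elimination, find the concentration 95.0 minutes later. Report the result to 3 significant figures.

52.0 µg/mL

C(t) = C₀ e^(−kt) = 104 × e^(−0.007300 × 95.0) = 104 × e^(−0.6935) = 104 × 0.4998 ≈ 52.0 µg/mL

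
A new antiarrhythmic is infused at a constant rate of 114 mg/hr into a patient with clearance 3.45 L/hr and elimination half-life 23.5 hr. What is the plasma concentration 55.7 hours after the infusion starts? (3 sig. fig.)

26.7 mg/L

Css = rate / CL = 114 / 3.45 = 33.04 mg/L
k = ln 2 / 23.5 = 0.02950 hr⁻¹
C(t) = Css (1 − e^(−kt)) = 33.04 × (1 − e^(−1.643)) = 33.04 × 0.8066 ≈ 26.7 mg/L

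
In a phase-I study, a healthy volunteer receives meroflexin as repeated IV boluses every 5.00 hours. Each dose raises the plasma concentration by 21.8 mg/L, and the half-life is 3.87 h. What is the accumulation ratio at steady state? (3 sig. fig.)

k = ln 2 / 3.87 = 0.1791 h⁻¹
Fraction remaining after one interval: e^(−kτ) = e^(−0.1791 × 5.00) = 0.4084
R = 1 / (1 − 0.4084) = 1 / 0.5916 ≈ 1.69

1.69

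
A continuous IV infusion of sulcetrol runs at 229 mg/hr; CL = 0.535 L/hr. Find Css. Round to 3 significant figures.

Css = infusion rate / CL = 229 / 0.535 ≈ 428 µg/mL

428 µg/mL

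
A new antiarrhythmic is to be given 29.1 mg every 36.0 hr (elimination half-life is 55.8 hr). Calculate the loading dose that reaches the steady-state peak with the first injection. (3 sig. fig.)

k = ln 2 / 55.8 = 0.01242 hr⁻¹
Accumulation ratio R = 1 / (1 − e^(−kτ)) = 1 / (1 − e^(−0.01242×36.0)) = 1 / (1 − 0.6394) = 2.773
Loading dose = maintenance dose × R = 29.1 × 2.773 ≈ 80.7 mg

80.7 mg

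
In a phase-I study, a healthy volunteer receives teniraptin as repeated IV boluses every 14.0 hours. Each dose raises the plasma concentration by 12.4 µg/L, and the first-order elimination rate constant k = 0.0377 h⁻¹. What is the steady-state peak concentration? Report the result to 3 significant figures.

Fraction remaining after one interval: e^(−kτ) = e^(−0.03770 × 14.0) = 0.5899
R = 1 / (1 − 0.5899) = 2.438
Css,max = 12.4 × 2.438 ≈ 30.2 µg/L

30.2 µg/L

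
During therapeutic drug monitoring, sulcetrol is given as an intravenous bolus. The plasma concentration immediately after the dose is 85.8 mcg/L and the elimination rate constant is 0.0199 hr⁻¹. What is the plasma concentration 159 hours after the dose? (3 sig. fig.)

3.63 mcg/L

C(t) = C₀ e^(−kt) = 85.8 × e^(−0.01990 × 159) = 85.8 × e^(−3.164) = 85.8 × 0.04225 ≈ 3.63 mcg/L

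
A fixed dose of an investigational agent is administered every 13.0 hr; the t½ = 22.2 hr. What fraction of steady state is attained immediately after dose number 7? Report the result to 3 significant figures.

k = ln 2 / 22.2 = 0.03122 hr⁻¹
f_n = 1 − e^(−nkτ) = 1 − e^(−7 × 0.03122 × 13.0) = 1 − e^(−2.841) = 1 − 0.05835 ≈ 0.942

0.942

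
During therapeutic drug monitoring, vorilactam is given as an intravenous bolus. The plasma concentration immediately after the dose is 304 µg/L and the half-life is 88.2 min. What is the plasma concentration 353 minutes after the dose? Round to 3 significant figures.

19.0 µg/L

k = ln 2 / 88.2 = 0.007859 min⁻¹
C(t) = C₀ e^(−kt) = 304 × e^(−0.007859 × 353) = 304 × e^(−2.774) = 304 × 0.06240 ≈ 19.0 µg/L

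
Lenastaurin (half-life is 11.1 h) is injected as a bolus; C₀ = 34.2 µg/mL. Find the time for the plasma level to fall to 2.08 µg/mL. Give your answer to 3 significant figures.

k = ln 2 / 11.1 = 0.06245 h⁻¹
C(t) = C₀ e^(−kt)  ⇒  t = ln(C₀/C) / k
t = ln(34.2/2.08) / 0.06245 = 2.800 / 0.06245 ≈ 44.8 hours

44.8 hours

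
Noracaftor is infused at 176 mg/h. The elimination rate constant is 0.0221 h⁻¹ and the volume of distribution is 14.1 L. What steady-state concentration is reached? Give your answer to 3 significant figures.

565 mg/L

CL = k · V = 0.0221 × 14.1 = 0.3116 L/h
Css = rate / CL = 176 / 0.3116 ≈ 565 mg/L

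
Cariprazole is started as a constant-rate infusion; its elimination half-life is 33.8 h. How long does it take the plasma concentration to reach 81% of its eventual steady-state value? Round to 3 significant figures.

81.0 hours

k = ln 2 / 33.8 = 0.02051 h⁻¹
f = 1 − e^(−kt)  ⇒  t = −ln(1 − f) / k
t = −ln(1 − 0.81) / 0.02051 = 1.661 / 0.02051 ≈ 81.0 hours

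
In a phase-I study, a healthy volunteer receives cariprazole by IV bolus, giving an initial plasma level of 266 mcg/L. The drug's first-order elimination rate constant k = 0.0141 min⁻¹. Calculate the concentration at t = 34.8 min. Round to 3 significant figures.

163 mcg/L

C(t) = C₀ e^(−kt) = 266 × e^(−0.01410 × 34.8) = 266 × e^(−0.4907) = 266 × 0.6122 ≈ 163 mcg/L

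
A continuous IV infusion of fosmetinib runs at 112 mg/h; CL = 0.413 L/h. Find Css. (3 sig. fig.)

271 mg/L

Css = infusion rate / CL = 112 / 0.413 ≈ 271 mg/L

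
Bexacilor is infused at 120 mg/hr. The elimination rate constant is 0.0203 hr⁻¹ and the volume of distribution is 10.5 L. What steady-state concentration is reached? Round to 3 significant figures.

CL = k · V = 0.0203 × 10.5 = 0.2131 L/hr
Css = rate / CL = 120 / 0.2131 ≈ 563 µg/mL

563 µg/mL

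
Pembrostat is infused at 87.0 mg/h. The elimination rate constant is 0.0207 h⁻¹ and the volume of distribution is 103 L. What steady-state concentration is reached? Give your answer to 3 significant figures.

CL = k · V = 0.0207 × 103 = 2.132 L/h
Css = rate / CL = 87.0 / 2.132 ≈ 40.8 µg/mL

40.8 µg/mL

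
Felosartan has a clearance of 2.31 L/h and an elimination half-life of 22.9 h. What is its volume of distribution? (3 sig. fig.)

76.3 L

k = ln 2 / t½ = ln 2 / 22.9 = 0.03027 h⁻¹
V = CL / k = 2.31 / 0.03027 ≈ 76.3 L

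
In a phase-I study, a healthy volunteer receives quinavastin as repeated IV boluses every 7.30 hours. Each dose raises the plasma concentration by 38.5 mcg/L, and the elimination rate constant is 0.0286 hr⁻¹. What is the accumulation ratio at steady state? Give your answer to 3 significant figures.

5.31

Fraction remaining after one interval: e^(−kτ) = e^(−0.02860 × 7.30) = 0.8116
R = 1 / (1 − 0.8116) = 1 / 0.1884 ≈ 5.31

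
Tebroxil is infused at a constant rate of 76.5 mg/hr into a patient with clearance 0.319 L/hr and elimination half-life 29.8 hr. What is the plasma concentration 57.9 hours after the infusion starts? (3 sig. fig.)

Css = rate / CL = 76.5 / 0.319 = 239.8 µg/mL
k = ln 2 / 29.8 = 0.02326 hr⁻¹
C(t) = Css (1 − e^(−kt)) = 239.8 × (1 − e^(−1.347)) = 239.8 × 0.7399 ≈ 177 µg/mL

177 µg/mL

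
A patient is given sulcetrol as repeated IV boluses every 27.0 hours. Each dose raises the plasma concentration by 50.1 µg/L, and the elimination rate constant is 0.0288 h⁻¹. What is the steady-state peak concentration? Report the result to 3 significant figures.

92.7 µg/L

Fraction remaining after one interval: e^(−kτ) = e^(−0.02880 × 27.0) = 0.4595
R = 1 / (1 − 0.4595) = 1.850
Css,max = 50.1 × 1.850 ≈ 92.7 µg/L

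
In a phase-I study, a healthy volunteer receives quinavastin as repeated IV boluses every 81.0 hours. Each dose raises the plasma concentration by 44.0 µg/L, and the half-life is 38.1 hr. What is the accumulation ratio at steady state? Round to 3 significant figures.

k = ln 2 / 38.1 = 0.01819 hr⁻¹
Fraction remaining after one interval: e^(−kτ) = e^(−0.01819 × 81.0) = 0.2291
R = 1 / (1 − 0.2291) = 1 / 0.7709 ≈ 1.30

1.30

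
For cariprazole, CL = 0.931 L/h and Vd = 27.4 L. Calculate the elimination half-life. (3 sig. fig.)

20.4 hours

k = CL / V = 0.931 / 27.4 = 0.03398 h⁻¹
t½ = ln 2 / k = ln 2 / 0.03398 ≈ 20.4 hours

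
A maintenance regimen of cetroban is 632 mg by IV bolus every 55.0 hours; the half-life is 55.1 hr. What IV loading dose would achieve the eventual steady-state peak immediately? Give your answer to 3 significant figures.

1270 mg

k = ln 2 / 55.1 = 0.01258 hr⁻¹
Accumulation ratio R = 1 / (1 − e^(−kτ)) = 1 / (1 − e^(−0.01258×55.0)) = 1 / (1 − 0.5006) = 2.003
Loading dose = maintenance dose × R = 632 × 2.003 ≈ 1270 mg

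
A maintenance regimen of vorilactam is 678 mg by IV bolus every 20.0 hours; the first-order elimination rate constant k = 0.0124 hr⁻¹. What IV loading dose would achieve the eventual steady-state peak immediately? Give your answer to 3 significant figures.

3090 mg

Accumulation ratio R = 1 / (1 − e^(−kτ)) = 1 / (1 − e^(−0.01240×20.0)) = 1 / (1 − 0.7804) = 4.553
Loading dose = maintenance dose × R = 678 × 4.553 ≈ 3090 mg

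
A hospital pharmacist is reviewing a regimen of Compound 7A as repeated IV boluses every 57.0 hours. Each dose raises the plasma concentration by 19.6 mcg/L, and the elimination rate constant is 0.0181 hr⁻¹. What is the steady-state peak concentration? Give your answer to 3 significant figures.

Fraction remaining after one interval: e^(−kτ) = e^(−0.01810 × 57.0) = 0.3564
R = 1 / (1 − 0.3564) = 1.554
Css,max = 19.6 × 1.554 ≈ 30.5 mcg/L

30.5 mcg/L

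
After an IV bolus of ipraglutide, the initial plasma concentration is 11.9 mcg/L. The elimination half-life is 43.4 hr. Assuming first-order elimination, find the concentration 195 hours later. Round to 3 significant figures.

0.528 mcg/L

k = ln 2 / 43.4 = 0.01597 hr⁻¹
C(t) = C₀ e^(−kt) = 11.9 × e^(−0.01597 × 195) = 11.9 × e^(−3.114) = 11.9 × 0.04441 ≈ 0.528 mcg/L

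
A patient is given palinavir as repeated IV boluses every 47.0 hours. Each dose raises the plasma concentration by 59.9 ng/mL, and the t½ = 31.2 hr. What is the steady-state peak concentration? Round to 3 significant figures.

k = ln 2 / 31.2 = 0.02222 hr⁻¹
Fraction remaining after one interval: e^(−kτ) = e^(−0.02222 × 47.0) = 0.3520
R = 1 / (1 − 0.3520) = 1.543
Css,max = 59.9 × 1.543 ≈ 92.4 ng/mL

92.4 ng/mL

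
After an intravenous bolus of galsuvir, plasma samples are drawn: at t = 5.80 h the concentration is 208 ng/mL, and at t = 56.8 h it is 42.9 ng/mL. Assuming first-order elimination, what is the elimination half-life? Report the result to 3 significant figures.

22.4 hours

k = ln(C₁/C₂) / (t₂ − t₁) = ln(208/42.9) / (56.8 − 5.80)
  = 1.579 / 51.00 = 0.03095 h⁻¹
t½ = ln 2 / k = ln 2 / 0.03095 ≈ 22.4 hours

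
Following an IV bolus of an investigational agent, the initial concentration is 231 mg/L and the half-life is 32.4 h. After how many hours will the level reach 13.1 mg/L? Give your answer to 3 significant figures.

k = ln 2 / 32.4 = 0.02139 h⁻¹
C(t) = C₀ e^(−kt)  ⇒  t = ln(C₀/C) / k
t = ln(231/13.1) / 0.02139 = 2.870 / 0.02139 ≈ 134 hours

134 hours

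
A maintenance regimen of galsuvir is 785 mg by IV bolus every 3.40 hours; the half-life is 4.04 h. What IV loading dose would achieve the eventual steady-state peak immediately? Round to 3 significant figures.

k = ln 2 / 4.04 = 0.1716 h⁻¹
Accumulation ratio R = 1 / (1 − e^(−kτ)) = 1 / (1 − e^(−0.1716×3.40)) = 1 / (1 − 0.5580) = 2.263
Loading dose = maintenance dose × R = 785 × 2.263 ≈ 1780 mg

1780 mg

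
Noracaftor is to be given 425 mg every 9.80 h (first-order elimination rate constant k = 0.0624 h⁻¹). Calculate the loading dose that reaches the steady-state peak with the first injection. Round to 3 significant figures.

Accumulation ratio R = 1 / (1 − e^(−kτ)) = 1 / (1 − e^(−0.06240×9.80)) = 1 / (1 − 0.5425) = 2.186
Loading dose = maintenance dose × R = 425 × 2.186 ≈ 929 mg

929 mg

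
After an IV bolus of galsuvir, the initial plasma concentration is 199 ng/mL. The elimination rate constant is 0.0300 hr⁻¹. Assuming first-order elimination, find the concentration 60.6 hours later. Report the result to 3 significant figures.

32.3 ng/mL

C(t) = C₀ e^(−kt) = 199 × e^(−0.03000 × 60.6) = 199 × e^(−1.818) = 199 × 0.1624 ≈ 32.3 ng/mL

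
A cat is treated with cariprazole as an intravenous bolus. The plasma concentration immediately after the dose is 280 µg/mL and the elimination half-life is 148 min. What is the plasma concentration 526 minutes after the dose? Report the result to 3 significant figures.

k = ln 2 / 148 = 0.004683 min⁻¹
C(t) = C₀ e^(−kt) = 280 × e^(−0.004683 × 526) = 280 × e^(−2.463) = 280 × 0.08514 ≈ 23.8 µg/mL

23.8 µg/mL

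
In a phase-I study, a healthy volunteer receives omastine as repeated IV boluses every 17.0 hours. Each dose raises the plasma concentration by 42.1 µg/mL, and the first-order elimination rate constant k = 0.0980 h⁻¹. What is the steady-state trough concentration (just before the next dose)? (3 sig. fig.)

Fraction remaining after one interval: e^(−kτ) = e^(−0.09800 × 17.0) = 0.1890
R = 1 / (1 − 0.1890) = 1.233
Css,max = 42.1 × 1.233 = 51.91 µg/mL
Css,min = Css,max × e^(−kτ) = 51.91 × 0.1890 ≈ 9.81 µg/mL

9.81 µg/mL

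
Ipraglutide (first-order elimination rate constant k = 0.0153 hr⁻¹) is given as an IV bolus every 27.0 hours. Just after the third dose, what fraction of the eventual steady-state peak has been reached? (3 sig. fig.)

f_n = 1 − e^(−nkτ) = 1 − e^(−3 × 0.01530 × 27.0) = 1 − e^(−1.239) = 1 − 0.2896 ≈ 0.710

0.710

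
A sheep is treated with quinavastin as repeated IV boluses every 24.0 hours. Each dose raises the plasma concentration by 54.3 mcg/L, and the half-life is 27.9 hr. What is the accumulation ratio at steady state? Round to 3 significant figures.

k = ln 2 / 27.9 = 0.02484 hr⁻¹
Fraction remaining after one interval: e^(−kτ) = e^(−0.02484 × 24.0) = 0.5509
R = 1 / (1 − 0.5509) = 1 / 0.4491 ≈ 2.23

2.23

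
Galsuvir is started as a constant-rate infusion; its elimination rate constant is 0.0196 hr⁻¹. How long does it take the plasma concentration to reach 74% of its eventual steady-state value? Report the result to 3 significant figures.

68.7 hours

f = 1 − e^(−kt)  ⇒  t = −ln(1 − f) / k
t = −ln(1 − 0.74) / 0.01960 = 1.347 / 0.01960 ≈ 68.7 hours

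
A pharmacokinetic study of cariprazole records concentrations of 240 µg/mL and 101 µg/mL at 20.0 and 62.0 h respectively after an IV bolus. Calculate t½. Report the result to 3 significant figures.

k = ln(C₁/C₂) / (t₂ − t₁) = ln(240/101) / (62.0 − 20.0)
  = 0.8655 / 42.00 = 0.02061 h⁻¹
t½ = ln 2 / k = ln 2 / 0.02061 ≈ 33.6 hours

33.6 hours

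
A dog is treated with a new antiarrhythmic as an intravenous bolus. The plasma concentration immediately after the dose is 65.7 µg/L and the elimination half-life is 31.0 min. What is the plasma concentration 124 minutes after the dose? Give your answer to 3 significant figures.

k = ln 2 / 31.0 = 0.02236 min⁻¹
124 min is 4.000 half-lives, so C = 65.7 × (1/2)^4.000 = 65.7 × 0.06250 ≈ 4.11 µg/L

4.11 µg/L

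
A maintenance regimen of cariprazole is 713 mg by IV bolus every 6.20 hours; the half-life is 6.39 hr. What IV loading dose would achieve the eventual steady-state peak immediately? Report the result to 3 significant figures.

1460 mg

k = ln 2 / 6.39 = 0.1085 hr⁻¹
Accumulation ratio R = 1 / (1 − e^(−kτ)) = 1 / (1 − e^(−0.1085×6.20)) = 1 / (1 − 0.5104) = 2.043
Loading dose = maintenance dose × R = 713 × 2.043 ≈ 1460 mg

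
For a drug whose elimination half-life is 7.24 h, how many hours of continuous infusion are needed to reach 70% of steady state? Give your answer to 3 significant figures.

12.6 hours

k = ln 2 / 7.24 = 0.09574 h⁻¹
f = 1 − e^(−kt)  ⇒  t = −ln(1 − f) / k
t = −ln(1 − 0.7) / 0.09574 = 1.204 / 0.09574 ≈ 12.6 hours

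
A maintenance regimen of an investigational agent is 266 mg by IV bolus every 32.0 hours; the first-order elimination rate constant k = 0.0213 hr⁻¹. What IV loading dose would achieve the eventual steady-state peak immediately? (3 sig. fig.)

538 mg

Accumulation ratio R = 1 / (1 − e^(−kτ)) = 1 / (1 − e^(−0.02130×32.0)) = 1 / (1 − 0.5058) = 2.024
Loading dose = maintenance dose × R = 266 × 2.024 ≈ 538 mg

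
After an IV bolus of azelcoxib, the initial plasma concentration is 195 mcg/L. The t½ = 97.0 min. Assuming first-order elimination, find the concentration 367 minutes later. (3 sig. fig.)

14.2 mcg/L

k = ln 2 / 97.0 = 0.007146 min⁻¹
C(t) = C₀ e^(−kt) = 195 × e^(−0.007146 × 367) = 195 × e^(−2.623) = 195 × 0.07262 ≈ 14.2 mcg/L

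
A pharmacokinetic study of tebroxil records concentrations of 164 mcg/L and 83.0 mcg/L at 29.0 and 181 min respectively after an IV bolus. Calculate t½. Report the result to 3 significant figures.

k = ln(C₁/C₂) / (t₂ − t₁) = ln(164/83.0) / (181 − 29.0)
  = 0.6810 / 152.0 = 0.004480 min⁻¹
t½ = ln 2 / k = ln 2 / 0.004480 ≈ 155 minutes

155 minutes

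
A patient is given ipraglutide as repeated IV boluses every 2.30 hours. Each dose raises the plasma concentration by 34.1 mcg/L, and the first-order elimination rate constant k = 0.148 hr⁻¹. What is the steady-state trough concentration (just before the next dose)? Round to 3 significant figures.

Fraction remaining after one interval: e^(−kτ) = e^(−0.1480 × 2.30) = 0.7115
R = 1 / (1 − 0.7115) = 3.466
Css,max = 34.1 × 3.466 = 118.2 mcg/L
Css,min = Css,max × e^(−kτ) = 118.2 × 0.7115 ≈ 84.1 mcg/L

84.1 mcg/L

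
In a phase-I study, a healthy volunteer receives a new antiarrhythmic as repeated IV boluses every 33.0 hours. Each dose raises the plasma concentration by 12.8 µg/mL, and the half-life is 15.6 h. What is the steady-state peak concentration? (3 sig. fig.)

k = ln 2 / 15.6 = 0.04443 h⁻¹
Fraction remaining after one interval: e^(−kτ) = e^(−0.04443 × 33.0) = 0.2308
R = 1 / (1 − 0.2308) = 1.300
Css,max = 12.8 × 1.300 ≈ 16.6 µg/mL

16.6 µg/mL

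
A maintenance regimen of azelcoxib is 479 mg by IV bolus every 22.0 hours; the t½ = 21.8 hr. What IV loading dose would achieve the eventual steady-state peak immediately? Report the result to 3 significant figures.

k = ln 2 / 21.8 = 0.03180 hr⁻¹
Accumulation ratio R = 1 / (1 − e^(−kτ)) = 1 / (1 − e^(−0.03180×22.0)) = 1 / (1 − 0.4968) = 1.987
Loading dose = maintenance dose × R = 479 × 1.987 ≈ 952 mg

952 mg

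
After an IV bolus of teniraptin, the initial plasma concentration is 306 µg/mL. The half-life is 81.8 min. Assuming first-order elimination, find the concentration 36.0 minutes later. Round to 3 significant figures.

k = ln 2 / 81.8 = 0.008474 min⁻¹
36.0 min is 0.4401 half-lives, so C = 306 × (1/2)^0.4401 = 306 × 0.7371 ≈ 226 µg/mL

226 µg/mL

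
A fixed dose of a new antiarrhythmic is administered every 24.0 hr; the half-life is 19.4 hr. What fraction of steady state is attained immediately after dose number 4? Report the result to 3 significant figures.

k = ln 2 / 19.4 = 0.03573 hr⁻¹
f_n = 1 − e^(−nkτ) = 1 − e^(−4 × 0.03573 × 24.0) = 1 − e^(−3.430) = 1 − 0.03239 ≈ 0.968

0.968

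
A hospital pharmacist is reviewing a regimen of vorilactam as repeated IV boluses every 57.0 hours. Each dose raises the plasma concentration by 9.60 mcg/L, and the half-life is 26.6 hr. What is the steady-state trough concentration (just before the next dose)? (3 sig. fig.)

k = ln 2 / 26.6 = 0.02606 hr⁻¹
Fraction remaining after one interval: e^(−kτ) = e^(−0.02606 × 57.0) = 0.2264
R = 1 / (1 − 0.2264) = 1.293
Css,max = 9.60 × 1.293 = 12.41 mcg/L
Css,min = Css,max × e^(−kτ) = 12.41 × 0.2264 ≈ 2.81 mcg/L

2.81 mcg/L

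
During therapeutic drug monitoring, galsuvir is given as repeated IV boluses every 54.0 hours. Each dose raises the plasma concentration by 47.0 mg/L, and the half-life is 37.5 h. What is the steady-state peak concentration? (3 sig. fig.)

k = ln 2 / 37.5 = 0.01848 h⁻¹
Fraction remaining after one interval: e^(−kτ) = e^(−0.01848 × 54.0) = 0.3686
R = 1 / (1 − 0.3686) = 1.584
Css,max = 47.0 × 1.584 ≈ 74.4 mg/L

74.4 mg/L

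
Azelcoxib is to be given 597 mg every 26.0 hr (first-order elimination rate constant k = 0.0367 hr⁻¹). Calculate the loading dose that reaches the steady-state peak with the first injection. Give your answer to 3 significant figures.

971 mg

Accumulation ratio R = 1 / (1 − e^(−kτ)) = 1 / (1 − e^(−0.03670×26.0)) = 1 / (1 − 0.3851) = 1.626
Loading dose = maintenance dose × R = 597 × 1.626 ≈ 971 mg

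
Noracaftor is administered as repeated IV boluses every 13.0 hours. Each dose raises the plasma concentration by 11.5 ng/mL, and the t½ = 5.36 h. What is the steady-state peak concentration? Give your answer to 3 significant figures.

14.1 ng/mL

k = ln 2 / 5.36 = 0.1293 h⁻¹
Fraction remaining after one interval: e^(−kτ) = e^(−0.1293 × 13.0) = 0.1862
R = 1 / (1 − 0.1862) = 1.229
Css,max = 11.5 × 1.229 ≈ 14.1 ng/mL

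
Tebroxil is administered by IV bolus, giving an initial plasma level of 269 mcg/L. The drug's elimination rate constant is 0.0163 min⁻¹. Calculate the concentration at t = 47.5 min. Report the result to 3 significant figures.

C(t) = C₀ e^(−kt) = 269 × e^(−0.01630 × 47.5) = 269 × e^(−0.7742) = 269 × 0.4610 ≈ 124 mcg/L

124 mcg/L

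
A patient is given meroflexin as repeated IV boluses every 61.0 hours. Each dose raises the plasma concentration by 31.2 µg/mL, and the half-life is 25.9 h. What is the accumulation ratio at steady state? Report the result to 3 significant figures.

k = ln 2 / 25.9 = 0.02676 h⁻¹
Fraction remaining after one interval: e^(−kτ) = e^(−0.02676 × 61.0) = 0.1954
R = 1 / (1 − 0.1954) = 1 / 0.8046 ≈ 1.24

1.24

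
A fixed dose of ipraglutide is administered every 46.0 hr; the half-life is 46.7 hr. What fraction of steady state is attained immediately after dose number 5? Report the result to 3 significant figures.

k = ln 2 / 46.7 = 0.01484 hr⁻¹
f_n = 1 − e^(−nkτ) = 1 − e^(−5 × 0.01484 × 46.0) = 1 − e^(−3.414) = 1 − 0.03292 ≈ 0.967

0.967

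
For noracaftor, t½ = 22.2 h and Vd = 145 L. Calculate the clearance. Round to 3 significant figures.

4.53 L/h

k = ln 2 / t½ = ln 2 / 22.2 = 0.03122 h⁻¹
CL = k · V = 0.03122 × 145 ≈ 4.53 L/h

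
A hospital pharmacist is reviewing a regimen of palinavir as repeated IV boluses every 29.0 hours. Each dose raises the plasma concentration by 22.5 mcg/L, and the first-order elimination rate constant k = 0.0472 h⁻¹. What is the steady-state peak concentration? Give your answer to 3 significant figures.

Fraction remaining after one interval: e^(−kτ) = e^(−0.04720 × 29.0) = 0.2544
R = 1 / (1 − 0.2544) = 1.341
Css,max = 22.5 × 1.341 ≈ 30.2 mcg/L

30.2 mcg/L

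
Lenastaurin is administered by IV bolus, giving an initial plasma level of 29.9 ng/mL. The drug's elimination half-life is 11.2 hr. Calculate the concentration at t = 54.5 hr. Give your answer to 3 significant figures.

1.03 ng/mL

k = ln 2 / 11.2 = 0.06189 hr⁻¹
C(t) = C₀ e^(−kt) = 29.9 × e^(−0.06189 × 54.5) = 29.9 × e^(−3.373) = 29.9 × 0.03429 ≈ 1.03 ng/mL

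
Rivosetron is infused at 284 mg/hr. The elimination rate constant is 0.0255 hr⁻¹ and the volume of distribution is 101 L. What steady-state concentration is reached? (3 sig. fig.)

CL = k · V = 0.0255 × 101 = 2.575 L/hr
Css = rate / CL = 284 / 2.575 ≈ 110 µg/mL

110 µg/mL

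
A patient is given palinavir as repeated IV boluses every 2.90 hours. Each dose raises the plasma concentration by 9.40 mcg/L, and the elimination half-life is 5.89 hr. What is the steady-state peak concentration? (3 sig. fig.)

32.5 mcg/L

k = ln 2 / 5.89 = 0.1177 hr⁻¹
Fraction remaining after one interval: e^(−kτ) = e^(−0.1177 × 2.90) = 0.7109
R = 1 / (1 − 0.7109) = 3.459
Css,max = 9.40 × 3.459 ≈ 32.5 mcg/L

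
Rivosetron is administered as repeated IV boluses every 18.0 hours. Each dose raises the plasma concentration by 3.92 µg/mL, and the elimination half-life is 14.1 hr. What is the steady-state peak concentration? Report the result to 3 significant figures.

k = ln 2 / 14.1 = 0.04916 hr⁻¹
Fraction remaining after one interval: e^(−kτ) = e^(−0.04916 × 18.0) = 0.4128
R = 1 / (1 − 0.4128) = 1.703
Css,max = 3.92 × 1.703 ≈ 6.68 µg/mL

6.68 µg/mL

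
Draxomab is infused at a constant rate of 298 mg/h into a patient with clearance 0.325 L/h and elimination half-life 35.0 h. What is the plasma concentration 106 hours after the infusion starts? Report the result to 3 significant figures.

Css = rate / CL = 298 / 0.325 = 916.9 mg/L
k = ln 2 / 35.0 = 0.01980 h⁻¹
C(t) = Css (1 − e^(−kt)) = 916.9 × (1 − e^(−2.099)) = 916.9 × 0.8775 ≈ 805 mg/L

805 mg/L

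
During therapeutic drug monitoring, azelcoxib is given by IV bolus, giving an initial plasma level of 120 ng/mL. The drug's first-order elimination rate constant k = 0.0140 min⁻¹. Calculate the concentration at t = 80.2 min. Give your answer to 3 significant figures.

C(t) = C₀ e^(−kt) = 120 × e^(−0.01400 × 80.2) = 120 × e^(−1.123) = 120 × 0.3254 ≈ 39.0 ng/mL

39.0 ng/mL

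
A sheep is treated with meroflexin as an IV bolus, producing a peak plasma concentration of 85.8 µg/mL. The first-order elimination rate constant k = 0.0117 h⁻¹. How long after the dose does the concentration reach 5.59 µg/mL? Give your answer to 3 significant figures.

C(t) = C₀ e^(−kt)  ⇒  t = ln(C₀/C) / k
t = ln(85.8/5.59) / 0.01170 = 2.731 / 0.01170 ≈ 233 hours

233 hours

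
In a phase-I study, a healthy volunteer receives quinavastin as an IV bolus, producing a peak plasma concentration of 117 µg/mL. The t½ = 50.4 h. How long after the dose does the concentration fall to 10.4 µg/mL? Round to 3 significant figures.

176 hours

k = ln 2 / 50.4 = 0.01375 h⁻¹
C(t) = C₀ e^(−kt)  ⇒  t = ln(C₀/C) / k
t = ln(117/10.4) / 0.01375 = 2.420 / 0.01375 ≈ 176 hours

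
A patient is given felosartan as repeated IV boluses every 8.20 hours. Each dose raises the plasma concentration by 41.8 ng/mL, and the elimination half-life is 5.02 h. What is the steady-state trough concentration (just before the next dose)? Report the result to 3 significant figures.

k = ln 2 / 5.02 = 0.1381 h⁻¹
Fraction remaining after one interval: e^(−kτ) = e^(−0.1381 × 8.20) = 0.3223
R = 1 / (1 − 0.3223) = 1.476
Css,max = 41.8 × 1.476 = 61.68 ng/mL
Css,min = Css,max × e^(−kτ) = 61.68 × 0.3223 ≈ 19.9 ng/mL

19.9 ng/mL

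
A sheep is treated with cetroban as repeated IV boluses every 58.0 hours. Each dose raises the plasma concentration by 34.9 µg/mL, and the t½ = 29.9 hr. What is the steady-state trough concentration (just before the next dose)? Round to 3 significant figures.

12.3 µg/mL

k = ln 2 / 29.9 = 0.02318 hr⁻¹
Fraction remaining after one interval: e^(−kτ) = e^(−0.02318 × 58.0) = 0.2607
R = 1 / (1 − 0.2607) = 1.353
Css,max = 34.9 × 1.353 = 47.20 µg/mL
Css,min = Css,max × e^(−kτ) = 47.20 × 0.2607 ≈ 12.3 µg/mL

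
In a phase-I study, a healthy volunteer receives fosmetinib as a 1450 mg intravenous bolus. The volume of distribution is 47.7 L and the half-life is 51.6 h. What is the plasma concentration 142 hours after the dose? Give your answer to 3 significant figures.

C₀ = dose / V = 1450 / 47.7 = 30.40 mg/L
k = ln 2 / 51.6 = 0.01343 h⁻¹
C(t) = C₀ e^(−kt) = 30.40 × e^(−0.01343 × 142) = 30.40 × e^(−1.907) = 30.40 × 0.1485 ≈ 4.51 mg/L

4.51 mg/L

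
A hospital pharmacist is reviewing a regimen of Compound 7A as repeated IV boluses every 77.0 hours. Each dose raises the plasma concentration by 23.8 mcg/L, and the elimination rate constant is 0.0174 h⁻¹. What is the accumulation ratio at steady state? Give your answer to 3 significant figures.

Fraction remaining after one interval: e^(−kτ) = e^(−0.01740 × 77.0) = 0.2619
R = 1 / (1 − 0.2619) = 1 / 0.7381 ≈ 1.35

1.35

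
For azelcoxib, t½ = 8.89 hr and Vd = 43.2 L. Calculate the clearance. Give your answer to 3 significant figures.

k = ln 2 / t½ = ln 2 / 8.89 = 0.07797 hr⁻¹
CL = k · V = 0.07797 × 43.2 ≈ 3.37 L/hr

3.37 L/hr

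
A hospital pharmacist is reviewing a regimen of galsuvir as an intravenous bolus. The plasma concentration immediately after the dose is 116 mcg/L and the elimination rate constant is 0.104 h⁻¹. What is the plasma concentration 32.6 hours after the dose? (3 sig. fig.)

3.91 mcg/L

C(t) = C₀ e^(−kt) = 116 × e^(−0.1040 × 32.6) = 116 × e^(−3.390) = 116 × 0.03370 ≈ 3.91 mcg/L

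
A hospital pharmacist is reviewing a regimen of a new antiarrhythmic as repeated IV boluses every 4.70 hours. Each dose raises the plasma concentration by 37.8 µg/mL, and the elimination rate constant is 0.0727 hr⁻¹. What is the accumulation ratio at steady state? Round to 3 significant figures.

Fraction remaining after one interval: e^(−kτ) = e^(−0.07270 × 4.70) = 0.7106
R = 1 / (1 − 0.7106) = 1 / 0.2894 ≈ 3.46

3.46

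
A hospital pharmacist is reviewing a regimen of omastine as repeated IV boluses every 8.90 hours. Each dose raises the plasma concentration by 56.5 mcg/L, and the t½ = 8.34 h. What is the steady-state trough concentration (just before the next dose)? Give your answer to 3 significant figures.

k = ln 2 / 8.34 = 0.08311 h⁻¹
Fraction remaining after one interval: e^(−kτ) = e^(−0.08311 × 8.90) = 0.4773
R = 1 / (1 − 0.4773) = 1.913
Css,max = 56.5 × 1.913 = 108.1 mcg/L
Css,min = Css,max × e^(−kτ) = 108.1 × 0.4773 ≈ 51.6 mcg/L

51.6 mcg/L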